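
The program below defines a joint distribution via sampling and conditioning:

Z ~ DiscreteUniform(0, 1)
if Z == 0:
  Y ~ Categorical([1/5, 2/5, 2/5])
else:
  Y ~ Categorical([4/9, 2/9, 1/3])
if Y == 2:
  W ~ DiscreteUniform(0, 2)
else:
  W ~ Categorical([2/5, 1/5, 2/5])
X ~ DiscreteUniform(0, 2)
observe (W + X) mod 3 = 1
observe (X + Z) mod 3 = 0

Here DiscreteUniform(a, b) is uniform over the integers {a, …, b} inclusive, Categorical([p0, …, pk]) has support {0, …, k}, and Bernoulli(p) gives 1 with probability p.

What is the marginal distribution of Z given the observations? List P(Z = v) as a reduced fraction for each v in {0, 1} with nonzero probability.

Enumerate traces; 6 have nonzero weight after conditioning:
  (Z=0, Y=0, W=1, X=0) weight 1/150
  (Z=0, Y=1, W=1, X=0) weight 1/75
  (Z=0, Y=2, W=1, X=0) weight 1/45
  (Z=1, Y=0, W=2, X=2) weight 4/135
  (Z=1, Y=1, W=2, X=2) weight 2/135
  (Z=1, Y=2, W=2, X=2) weight 1/54
Group by Z:
  weight(Z=0) = 19/450
  weight(Z=1) = 17/270
Total weight = 19/450 + 17/270 = 71/675
P(Z=0 | obs) = 19/450 / 71/675 = 57/142
P(Z=1 | obs) = 17/270 / 71/675 = 85/142

P(Z=0) = 57/142, P(Z=1) = 85/142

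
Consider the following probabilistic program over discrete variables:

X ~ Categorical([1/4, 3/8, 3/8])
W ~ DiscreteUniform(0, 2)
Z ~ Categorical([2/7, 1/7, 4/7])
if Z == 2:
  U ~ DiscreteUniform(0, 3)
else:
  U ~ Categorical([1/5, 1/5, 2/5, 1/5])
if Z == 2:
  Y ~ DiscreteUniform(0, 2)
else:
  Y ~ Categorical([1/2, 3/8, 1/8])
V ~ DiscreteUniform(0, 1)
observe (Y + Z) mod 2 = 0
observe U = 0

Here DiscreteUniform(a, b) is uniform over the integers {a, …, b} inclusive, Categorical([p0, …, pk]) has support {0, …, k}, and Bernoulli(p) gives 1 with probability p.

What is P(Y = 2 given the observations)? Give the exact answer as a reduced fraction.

P(Y = 2 | obs) = 46/119

Enumerate traces; 90 have nonzero weight after conditioning:
  (X=0, W=0, Z=0, U=0, Y=0, V=0) weight 1/840
  (X=0, W=0, Z=0, U=0, Y=0, V=1) weight 1/840
  (X=0, W=0, Z=0, U=0, Y=2, V=0) weight 1/3360
  (X=0, W=0, Z=0, U=0, Y=2, V=1) weight 1/3360
  (X=0, W=0, Z=1, U=0, Y=1, V=0) weight 1/2240
  (X=0, W=0, Z=1, U=0, Y=1, V=1) weight 1/2240
  (X=0, W=0, Z=2, U=0, Y=0, V=0) weight 1/504
  (X=0, W=0, Z=2, U=0, Y=0, V=1) weight 1/504
  … 82 more
Group by Y:
  weight(Y=0) = 8/105
  weight(Y=1) = 3/280
  weight(Y=2) = 23/420
Total weight = 8/105 + 3/280 + 23/420 = 17/120
P(Y=0 | obs) = 8/105 / 17/120 = 64/119
P(Y=1 | obs) = 3/280 / 17/120 = 9/119
P(Y=2 | obs) = 23/420 / 17/120 = 46/119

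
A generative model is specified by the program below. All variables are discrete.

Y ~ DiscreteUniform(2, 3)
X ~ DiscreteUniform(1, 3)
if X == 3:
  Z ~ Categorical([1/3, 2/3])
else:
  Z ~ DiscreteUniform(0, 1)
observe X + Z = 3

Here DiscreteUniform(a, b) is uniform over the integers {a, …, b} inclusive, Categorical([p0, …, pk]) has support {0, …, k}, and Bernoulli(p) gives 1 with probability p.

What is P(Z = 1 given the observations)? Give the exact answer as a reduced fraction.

P(Z = 1 | obs) = 3/5

Enumerate traces; 4 have nonzero weight after conditioning:
  (Y=2, X=2, Z=1) weight 1/12
  (Y=2, X=3, Z=0) weight 1/18
  (Y=3, X=2, Z=1) weight 1/12
  (Y=3, X=3, Z=0) weight 1/18
Group by Z:
  weight(Z=0) = 1/9
  weight(Z=1) = 1/6
Total weight = 1/9 + 1/6 = 5/18
P(Z=0 | obs) = 1/9 / 5/18 = 2/5
P(Z=1 | obs) = 1/6 / 5/18 = 3/5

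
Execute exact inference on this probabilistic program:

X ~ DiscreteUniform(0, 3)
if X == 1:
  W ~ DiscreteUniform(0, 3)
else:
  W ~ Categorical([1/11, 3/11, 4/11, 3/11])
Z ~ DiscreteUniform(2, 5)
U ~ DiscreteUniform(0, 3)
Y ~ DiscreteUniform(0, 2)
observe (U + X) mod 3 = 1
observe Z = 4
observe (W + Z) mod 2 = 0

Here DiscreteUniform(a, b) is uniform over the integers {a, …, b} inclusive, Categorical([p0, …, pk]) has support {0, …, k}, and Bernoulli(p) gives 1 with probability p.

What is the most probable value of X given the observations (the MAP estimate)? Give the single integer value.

argmax_v P(X = v | obs) = 1

Enumerate traces; 30 have nonzero weight after conditioning:
  (X=0, W=0, Z=4, U=1, Y=0) weight 1/2112
  (X=0, W=0, Z=4, U=1, Y=1) weight 1/2112
  (X=0, W=0, Z=4, U=1, Y=2) weight 1/2112
  (X=0, W=2, Z=4, U=1, Y=0) weight 1/528
  (X=0, W=2, Z=4, U=1, Y=1) weight 1/528
  (X=0, W=2, Z=4, U=1, Y=2) weight 1/528
  (X=1, W=0, Z=4, U=0, Y=0) weight 1/768
  (X=1, W=0, Z=4, U=0, Y=1) weight 1/768
  (X=2, W=0, Z=4, U=2, Y=0) weight 1/2112
  (X=3, W=0, Z=4, U=1, Y=0) weight 1/2112
  … 20 more
Group by X:
  weight(X=0) = 5/704
  weight(X=1) = 1/64
  weight(X=2) = 5/704
  weight(X=3) = 5/704
Total weight = 5/704 + 1/64 + 5/704 + 5/704 = 13/352
P(X=0 | obs) = 5/704 / 13/352 = 5/26
P(X=1 | obs) = 1/64 / 13/352 = 11/26
P(X=2 | obs) = 5/704 / 13/352 = 5/26
P(X=3 | obs) = 5/704 / 13/352 = 5/26
argmax = 1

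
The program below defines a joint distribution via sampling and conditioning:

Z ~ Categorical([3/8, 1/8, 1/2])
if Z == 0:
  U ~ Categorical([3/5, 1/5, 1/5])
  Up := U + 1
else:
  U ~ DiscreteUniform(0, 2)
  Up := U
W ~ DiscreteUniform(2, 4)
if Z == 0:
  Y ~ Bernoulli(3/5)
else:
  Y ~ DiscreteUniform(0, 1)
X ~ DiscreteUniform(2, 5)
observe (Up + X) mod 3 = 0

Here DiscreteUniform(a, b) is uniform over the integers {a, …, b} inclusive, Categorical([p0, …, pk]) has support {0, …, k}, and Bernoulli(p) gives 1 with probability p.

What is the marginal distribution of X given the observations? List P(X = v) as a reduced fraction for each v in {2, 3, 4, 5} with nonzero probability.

P(X=2) = 13/43, P(X=3) = 17/86, P(X=4) = 17/86, P(X=5) = 13/43

Enumerate traces; 72 have nonzero weight after conditioning:
  (Z=0, U=0, W=2, Y=0, X=2) weight 3/400
  (Z=0, U=0, W=2, Y=0, X=5) weight 3/400
  (Z=0, U=0, W=2, Y=1, X=2) weight 9/800
  (Z=0, U=0, W=2, Y=1, X=5) weight 9/800
  (Z=0, U=0, W=3, Y=0, X=2) weight 3/400
  (Z=0, U=0, W=3, Y=0, X=5) weight 3/400
  (Z=0, U=0, W=3, Y=1, X=2) weight 9/800
  (Z=0, U=0, W=3, Y=1, X=5) weight 9/800
  (Z=0, U=1, W=2, Y=0, X=4) weight 1/400
  (Z=0, U=2, W=2, Y=0, X=3) weight 1/400
  … 62 more
Group by X:
  weight(X=2) = 13/120
  weight(X=3) = 17/240
  weight(X=4) = 17/240
  weight(X=5) = 13/120
Total weight = 13/120 + 17/240 + 17/240 + 13/120 = 43/120
P(X=2 | obs) = 13/120 / 43/120 = 13/43
P(X=3 | obs) = 17/240 / 43/120 = 17/86
P(X=4 | obs) = 17/240 / 43/120 = 17/86
P(X=5 | obs) = 13/120 / 43/120 = 13/43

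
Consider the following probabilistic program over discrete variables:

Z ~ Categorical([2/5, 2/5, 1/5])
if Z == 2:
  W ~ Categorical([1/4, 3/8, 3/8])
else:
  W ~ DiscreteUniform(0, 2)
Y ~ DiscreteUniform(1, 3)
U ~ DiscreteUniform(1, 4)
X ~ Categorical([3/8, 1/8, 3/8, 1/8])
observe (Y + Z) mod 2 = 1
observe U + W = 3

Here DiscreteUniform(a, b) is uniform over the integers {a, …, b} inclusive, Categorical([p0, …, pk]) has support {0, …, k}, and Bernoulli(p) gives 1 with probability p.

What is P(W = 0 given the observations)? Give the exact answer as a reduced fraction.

Enumerate traces; 60 have nonzero weight after conditioning:
  (Z=0, W=0, Y=1, U=3, X=0) weight 1/240
  (Z=0, W=0, Y=1, U=3, X=1) weight 1/720
  (Z=0, W=0, Y=1, U=3, X=2) weight 1/240
  (Z=0, W=0, Y=1, U=3, X=3) weight 1/720
  (Z=0, W=0, Y=3, U=3, X=0) weight 1/240
  (Z=0, W=0, Y=3, U=3, X=1) weight 1/720
  (Z=0, W=0, Y=3, U=3, X=2) weight 1/240
  (Z=0, W=0, Y=3, U=3, X=3) weight 1/720
  (Z=0, W=1, Y=1, U=2, X=0) weight 1/240
  (Z=0, W=2, Y=1, U=1, X=0) weight 1/240
  … 50 more
Group by W:
  weight(W=0) = 1/24
  weight(W=1) = 11/240
  weight(W=2) = 11/240
Total weight = 1/24 + 11/240 + 11/240 = 2/15
P(W=0 | obs) = 1/24 / 2/15 = 5/16
P(W=1 | obs) = 11/240 / 2/15 = 11/32
P(W=2 | obs) = 11/240 / 2/15 = 11/32

P(W = 0 | obs) = 5/16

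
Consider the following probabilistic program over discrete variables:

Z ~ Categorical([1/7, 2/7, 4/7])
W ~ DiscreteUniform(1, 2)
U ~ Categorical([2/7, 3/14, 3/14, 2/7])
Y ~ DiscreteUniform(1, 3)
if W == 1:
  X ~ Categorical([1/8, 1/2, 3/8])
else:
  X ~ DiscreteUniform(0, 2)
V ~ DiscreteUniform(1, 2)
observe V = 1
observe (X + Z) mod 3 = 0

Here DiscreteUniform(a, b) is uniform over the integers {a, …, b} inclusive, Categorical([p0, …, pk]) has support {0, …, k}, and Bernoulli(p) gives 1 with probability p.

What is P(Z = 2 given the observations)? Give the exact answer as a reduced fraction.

P(Z = 2 | obs) = 16/25

Enumerate traces; 72 have nonzero weight after conditioning:
  (Z=0, W=1, U=0, Y=1, X=0, V=1) weight 1/2352
  (Z=0, W=1, U=0, Y=2, X=0, V=1) weight 1/2352
  (Z=0, W=1, U=0, Y=3, X=0, V=1) weight 1/2352
  (Z=0, W=1, U=1, Y=1, X=0, V=1) weight 1/3136
  (Z=0, W=1, U=1, Y=2, X=0, V=1) weight 1/3136
  (Z=0, W=1, U=1, Y=3, X=0, V=1) weight 1/3136
  (Z=0, W=1, U=2, Y=1, X=0, V=1) weight 1/3136
  (Z=0, W=1, U=2, Y=2, X=0, V=1) weight 1/3136
  (Z=1, W=1, U=0, Y=1, X=2, V=1) weight 1/392
  (Z=2, W=1, U=0, Y=1, X=1, V=1) weight 1/147
  … 62 more
Group by Z:
  weight(Z=0) = 11/672
  weight(Z=1) = 17/336
  weight(Z=2) = 5/42
Total weight = 11/672 + 17/336 + 5/42 = 125/672
P(Z=0 | obs) = 11/672 / 125/672 = 11/125
P(Z=1 | obs) = 17/336 / 125/672 = 34/125
P(Z=2 | obs) = 5/42 / 125/672 = 16/25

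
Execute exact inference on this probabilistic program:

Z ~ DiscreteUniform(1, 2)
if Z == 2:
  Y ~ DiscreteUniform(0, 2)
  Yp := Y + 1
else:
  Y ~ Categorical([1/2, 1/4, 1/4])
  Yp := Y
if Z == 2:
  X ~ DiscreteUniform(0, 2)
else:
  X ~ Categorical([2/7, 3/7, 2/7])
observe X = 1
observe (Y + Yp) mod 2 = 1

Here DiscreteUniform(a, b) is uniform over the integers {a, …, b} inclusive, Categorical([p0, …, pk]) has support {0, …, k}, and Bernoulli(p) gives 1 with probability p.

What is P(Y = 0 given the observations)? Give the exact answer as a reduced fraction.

Enumerate traces; 3 have nonzero weight after conditioning:
  (Z=2, Y=0, X=1) weight 1/18
  (Z=2, Y=1, X=1) weight 1/18
  (Z=2, Y=2, X=1) weight 1/18
Group by Y:
  weight(Y=0) = 1/18
  weight(Y=1) = 1/18
  weight(Y=2) = 1/18
Total weight = 1/18 + 1/18 + 1/18 = 1/6
P(Y=0 | obs) = 1/18 / 1/6 = 1/3
P(Y=1 | obs) = 1/18 / 1/6 = 1/3
P(Y=2 | obs) = 1/18 / 1/6 = 1/3

P(Y = 0 | obs) = 1/3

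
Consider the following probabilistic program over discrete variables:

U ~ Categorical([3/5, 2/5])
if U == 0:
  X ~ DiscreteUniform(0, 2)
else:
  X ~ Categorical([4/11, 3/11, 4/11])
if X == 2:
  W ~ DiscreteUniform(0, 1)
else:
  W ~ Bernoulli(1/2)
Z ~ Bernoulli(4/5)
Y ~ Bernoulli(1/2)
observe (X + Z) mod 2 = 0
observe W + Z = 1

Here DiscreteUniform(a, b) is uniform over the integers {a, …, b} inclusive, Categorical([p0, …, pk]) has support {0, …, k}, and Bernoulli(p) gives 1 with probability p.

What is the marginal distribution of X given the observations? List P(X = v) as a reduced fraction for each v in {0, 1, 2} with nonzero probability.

Enumerate traces; 12 have nonzero weight after conditioning:
  (U=0, X=0, W=1, Z=0, Y=0) weight 1/100
  (U=0, X=0, W=1, Z=0, Y=1) weight 1/100
  (U=0, X=1, W=0, Z=1, Y=0) weight 1/25
  (U=0, X=1, W=0, Z=1, Y=1) weight 1/25
  (U=0, X=2, W=1, Z=0, Y=0) weight 1/100
  (U=0, X=2, W=1, Z=0, Y=1) weight 1/100
  (U=1, X=0, W=1, Z=0, Y=0) weight 2/275
  (U=1, X=0, W=1, Z=0, Y=1) weight 2/275
  … 4 more
Group by X:
  weight(X=0) = 19/550
  weight(X=1) = 34/275
  weight(X=2) = 19/550
Total weight = 19/550 + 34/275 + 19/550 = 53/275
P(X=0 | obs) = 19/550 / 53/275 = 19/106
P(X=1 | obs) = 34/275 / 53/275 = 34/53
P(X=2 | obs) = 19/550 / 53/275 = 19/106

P(X=0) = 19/106, P(X=1) = 34/53, P(X=2) = 19/106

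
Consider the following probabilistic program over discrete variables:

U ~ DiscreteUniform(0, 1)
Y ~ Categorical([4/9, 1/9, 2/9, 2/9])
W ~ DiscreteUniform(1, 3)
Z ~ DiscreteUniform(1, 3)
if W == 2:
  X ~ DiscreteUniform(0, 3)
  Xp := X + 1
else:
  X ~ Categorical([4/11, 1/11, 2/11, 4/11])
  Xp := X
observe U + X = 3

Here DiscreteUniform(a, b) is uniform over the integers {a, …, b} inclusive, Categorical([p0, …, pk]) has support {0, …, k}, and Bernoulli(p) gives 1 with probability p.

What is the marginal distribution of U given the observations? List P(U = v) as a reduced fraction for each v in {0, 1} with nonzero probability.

Enumerate traces; 72 have nonzero weight after conditioning:
  (U=0, Y=0, W=1, Z=1, X=3) weight 8/891
  (U=0, Y=0, W=1, Z=2, X=3) weight 8/891
  (U=0, Y=0, W=1, Z=3, X=3) weight 8/891
  (U=0, Y=0, W=2, Z=1, X=3) weight 1/162
  (U=0, Y=0, W=2, Z=2, X=3) weight 1/162
  (U=0, Y=0, W=2, Z=3, X=3) weight 1/162
  (U=0, Y=0, W=3, Z=1, X=3) weight 8/891
  (U=0, Y=0, W=3, Z=2, X=3) weight 8/891
  (U=1, Y=0, W=1, Z=1, X=2) weight 4/891
  … 63 more
Group by U:
  weight(U=0) = 43/264
  weight(U=1) = 9/88
Total weight = 43/264 + 9/88 = 35/132
P(U=0 | obs) = 43/264 / 35/132 = 43/70
P(U=1 | obs) = 9/88 / 35/132 = 27/70

P(U=0) = 43/70, P(U=1) = 27/70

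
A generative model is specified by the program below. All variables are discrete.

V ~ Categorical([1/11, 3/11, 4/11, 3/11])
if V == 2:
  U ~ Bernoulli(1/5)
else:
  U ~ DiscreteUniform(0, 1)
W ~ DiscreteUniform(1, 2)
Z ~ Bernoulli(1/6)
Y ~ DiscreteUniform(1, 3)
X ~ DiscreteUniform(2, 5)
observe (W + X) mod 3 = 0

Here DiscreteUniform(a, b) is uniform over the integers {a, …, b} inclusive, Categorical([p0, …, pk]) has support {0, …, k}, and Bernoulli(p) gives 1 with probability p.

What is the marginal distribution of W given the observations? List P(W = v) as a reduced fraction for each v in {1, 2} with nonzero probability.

P(W=1) = 2/3, P(W=2) = 1/3

Enumerate traces; 144 have nonzero weight after conditioning:
  (V=0, U=0, W=1, Z=0, Y=1, X=2) weight 5/3168
  (V=0, U=0, W=1, Z=0, Y=1, X=5) weight 5/3168
  (V=0, U=0, W=1, Z=0, Y=2, X=2) weight 5/3168
  (V=0, U=0, W=1, Z=0, Y=2, X=5) weight 5/3168
  (V=0, U=0, W=1, Z=0, Y=3, X=2) weight 5/3168
  (V=0, U=0, W=1, Z=0, Y=3, X=5) weight 5/3168
  (V=0, U=0, W=1, Z=1, Y=1, X=2) weight 1/3168
  (V=0, U=0, W=1, Z=1, Y=1, X=5) weight 1/3168
  (V=0, U=0, W=2, Z=0, Y=1, X=4) weight 5/3168
  … 135 more
Group by W:
  weight(W=1) = 1/4
  weight(W=2) = 1/8
Total weight = 1/4 + 1/8 = 3/8
P(W=1 | obs) = 1/4 / 3/8 = 2/3
P(W=2 | obs) = 1/8 / 3/8 = 1/3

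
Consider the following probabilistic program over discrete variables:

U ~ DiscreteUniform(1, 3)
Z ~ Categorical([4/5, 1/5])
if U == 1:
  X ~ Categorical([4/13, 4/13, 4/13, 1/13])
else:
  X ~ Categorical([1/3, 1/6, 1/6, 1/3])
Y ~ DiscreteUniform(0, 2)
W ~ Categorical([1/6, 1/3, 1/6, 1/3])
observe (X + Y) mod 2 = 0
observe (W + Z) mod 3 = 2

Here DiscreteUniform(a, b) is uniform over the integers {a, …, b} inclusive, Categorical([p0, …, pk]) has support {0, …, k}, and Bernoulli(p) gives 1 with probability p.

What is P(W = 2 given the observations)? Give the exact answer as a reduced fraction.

Enumerate traces; 36 have nonzero weight after conditioning:
  (U=1, Z=0, X=0, Y=0, W=2) weight 8/1755
  (U=1, Z=0, X=0, Y=2, W=2) weight 8/1755
  (U=1, Z=0, X=1, Y=1, W=2) weight 8/1755
  (U=1, Z=0, X=2, Y=0, W=2) weight 8/1755
  (U=1, Z=0, X=2, Y=2, W=2) weight 8/1755
  (U=1, Z=0, X=3, Y=1, W=2) weight 2/1755
  (U=1, Z=1, X=0, Y=0, W=1) weight 4/1755
  (U=1, Z=1, X=0, Y=2, W=1) weight 4/1755
  … 28 more
Group by W:
  weight(W=1) = 4/117
  weight(W=2) = 8/117
Total weight = 4/117 + 8/117 = 4/39
P(W=1 | obs) = 4/117 / 4/39 = 1/3
P(W=2 | obs) = 8/117 / 4/39 = 2/3

P(W = 2 | obs) = 2/3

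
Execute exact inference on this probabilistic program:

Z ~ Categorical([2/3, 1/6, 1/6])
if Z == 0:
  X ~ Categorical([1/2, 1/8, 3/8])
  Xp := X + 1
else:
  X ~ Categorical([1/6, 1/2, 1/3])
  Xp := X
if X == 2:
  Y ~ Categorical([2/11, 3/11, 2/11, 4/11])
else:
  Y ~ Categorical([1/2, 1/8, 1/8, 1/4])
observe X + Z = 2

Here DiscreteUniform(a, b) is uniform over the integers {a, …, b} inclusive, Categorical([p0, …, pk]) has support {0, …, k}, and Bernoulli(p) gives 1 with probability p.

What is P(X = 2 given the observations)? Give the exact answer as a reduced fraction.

P(X = 2 | obs) = 9/13

Enumerate traces; 12 have nonzero weight after conditioning:
  (Z=0, X=2, Y=0) weight 1/22
  (Z=0, X=2, Y=1) weight 3/44
  (Z=0, X=2, Y=2) weight 1/22
  (Z=0, X=2, Y=3) weight 1/11
  (Z=1, X=1, Y=0) weight 1/24
  (Z=1, X=1, Y=1) weight 1/96
  (Z=1, X=1, Y=2) weight 1/96
  (Z=1, X=1, Y=3) weight 1/48
  (Z=2, X=0, Y=0) weight 1/72
  … 3 more
Group by X:
  weight(X=0) = 1/36
  weight(X=1) = 1/12
  weight(X=2) = 1/4
Total weight = 1/36 + 1/12 + 1/4 = 13/36
P(X=0 | obs) = 1/36 / 13/36 = 1/13
P(X=1 | obs) = 1/12 / 13/36 = 3/13
P(X=2 | obs) = 1/4 / 13/36 = 9/13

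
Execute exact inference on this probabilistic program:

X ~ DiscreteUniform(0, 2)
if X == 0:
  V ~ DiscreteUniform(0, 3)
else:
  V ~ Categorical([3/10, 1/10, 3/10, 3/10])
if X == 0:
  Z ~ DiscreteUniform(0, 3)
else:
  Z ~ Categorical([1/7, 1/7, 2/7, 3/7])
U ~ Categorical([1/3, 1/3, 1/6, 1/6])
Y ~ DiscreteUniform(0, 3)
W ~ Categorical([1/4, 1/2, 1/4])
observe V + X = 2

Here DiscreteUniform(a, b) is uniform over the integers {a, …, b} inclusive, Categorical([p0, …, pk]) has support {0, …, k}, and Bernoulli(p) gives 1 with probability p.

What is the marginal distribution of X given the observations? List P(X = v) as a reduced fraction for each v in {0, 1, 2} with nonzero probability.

Enumerate traces; 576 have nonzero weight after conditioning:
  (X=0, V=2, Z=0, U=0, Y=0, W=0) weight 1/2304
  (X=0, V=2, Z=0, U=0, Y=0, W=1) weight 1/1152
  (X=0, V=2, Z=0, U=0, Y=0, W=2) weight 1/2304
  (X=0, V=2, Z=0, U=0, Y=1, W=0) weight 1/2304
  (X=0, V=2, Z=0, U=0, Y=1, W=1) weight 1/1152
  (X=0, V=2, Z=0, U=0, Y=1, W=2) weight 1/2304
  (X=0, V=2, Z=0, U=0, Y=2, W=0) weight 1/2304
  (X=0, V=2, Z=0, U=0, Y=2, W=1) weight 1/1152
  (X=1, V=1, Z=0, U=0, Y=0, W=0) weight 1/10080
  (X=2, V=0, Z=0, U=0, Y=0, W=0) weight 1/3360
  … 566 more
Group by X:
  weight(X=0) = 1/12
  weight(X=1) = 1/30
  weight(X=2) = 1/10
Total weight = 1/12 + 1/30 + 1/10 = 13/60
P(X=0 | obs) = 1/12 / 13/60 = 5/13
P(X=1 | obs) = 1/30 / 13/60 = 2/13
P(X=2 | obs) = 1/10 / 13/60 = 6/13

P(X=0) = 5/13, P(X=1) = 2/13, P(X=2) = 6/13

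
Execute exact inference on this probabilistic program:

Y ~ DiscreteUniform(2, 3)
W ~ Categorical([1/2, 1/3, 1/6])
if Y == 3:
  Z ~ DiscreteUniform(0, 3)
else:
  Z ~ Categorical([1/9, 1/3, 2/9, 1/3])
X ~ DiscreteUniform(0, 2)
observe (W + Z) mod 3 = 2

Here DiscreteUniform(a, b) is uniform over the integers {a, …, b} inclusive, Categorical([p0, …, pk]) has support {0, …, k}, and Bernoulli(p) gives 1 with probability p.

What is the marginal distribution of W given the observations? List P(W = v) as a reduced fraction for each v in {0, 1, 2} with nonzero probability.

P(W=0) = 51/127, P(W=1) = 42/127, P(W=2) = 34/127

Enumerate traces; 24 have nonzero weight after conditioning:
  (Y=2, W=0, Z=2, X=0) weight 1/54
  (Y=2, W=0, Z=2, X=1) weight 1/54
  (Y=2, W=0, Z=2, X=2) weight 1/54
  (Y=2, W=1, Z=1, X=0) weight 1/54
  (Y=2, W=1, Z=1, X=1) weight 1/54
  (Y=2, W=1, Z=1, X=2) weight 1/54
  (Y=2, W=2, Z=0, X=0) weight 1/324
  (Y=2, W=2, Z=0, X=1) weight 1/324
  … 16 more
Group by W:
  weight(W=0) = 17/144
  weight(W=1) = 7/72
  weight(W=2) = 17/216
Total weight = 17/144 + 7/72 + 17/216 = 127/432
P(W=0 | obs) = 17/144 / 127/432 = 51/127
P(W=1 | obs) = 7/72 / 127/432 = 42/127
P(W=2 | obs) = 17/216 / 127/432 = 34/127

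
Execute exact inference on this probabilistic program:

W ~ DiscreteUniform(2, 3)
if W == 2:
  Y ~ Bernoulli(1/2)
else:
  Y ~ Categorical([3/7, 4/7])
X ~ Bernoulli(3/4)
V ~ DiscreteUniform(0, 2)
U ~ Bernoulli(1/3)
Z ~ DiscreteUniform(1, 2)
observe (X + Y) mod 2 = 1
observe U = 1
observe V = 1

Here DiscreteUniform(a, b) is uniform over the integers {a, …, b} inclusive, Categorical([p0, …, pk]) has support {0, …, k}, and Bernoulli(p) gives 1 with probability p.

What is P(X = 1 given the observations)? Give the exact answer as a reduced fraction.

Enumerate traces; 8 have nonzero weight after conditioning:
  (W=2, Y=0, X=1, V=1, U=1, Z=1) weight 1/96
  (W=2, Y=0, X=1, V=1, U=1, Z=2) weight 1/96
  (W=2, Y=1, X=0, V=1, U=1, Z=1) weight 1/288
  (W=2, Y=1, X=0, V=1, U=1, Z=2) weight 1/288
  (W=3, Y=0, X=1, V=1, U=1, Z=1) weight 1/112
  (W=3, Y=0, X=1, V=1, U=1, Z=2) weight 1/112
  (W=3, Y=1, X=0, V=1, U=1, Z=1) weight 1/252
  (W=3, Y=1, X=0, V=1, U=1, Z=2) weight 1/252
Group by X:
  weight(X=0) = 5/336
  weight(X=1) = 13/336
Total weight = 5/336 + 13/336 = 3/56
P(X=0 | obs) = 5/336 / 3/56 = 5/18
P(X=1 | obs) = 13/336 / 3/56 = 13/18

P(X = 1 | obs) = 13/18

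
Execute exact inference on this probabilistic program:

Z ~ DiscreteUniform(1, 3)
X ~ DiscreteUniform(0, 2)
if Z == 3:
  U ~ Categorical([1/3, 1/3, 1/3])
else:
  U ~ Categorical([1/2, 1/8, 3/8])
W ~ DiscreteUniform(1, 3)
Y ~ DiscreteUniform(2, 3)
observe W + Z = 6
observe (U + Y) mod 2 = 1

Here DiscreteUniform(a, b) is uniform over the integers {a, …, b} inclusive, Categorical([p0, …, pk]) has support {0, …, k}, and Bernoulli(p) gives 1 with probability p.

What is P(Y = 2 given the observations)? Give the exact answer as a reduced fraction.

P(Y = 2 | obs) = 1/3

Enumerate traces; 9 have nonzero weight after conditioning:
  (Z=3, X=0, U=0, W=3, Y=3) weight 1/162
  (Z=3, X=0, U=1, W=3, Y=2) weight 1/162
  (Z=3, X=0, U=2, W=3, Y=3) weight 1/162
  (Z=3, X=1, U=0, W=3, Y=3) weight 1/162
  (Z=3, X=1, U=1, W=3, Y=2) weight 1/162
  (Z=3, X=1, U=2, W=3, Y=3) weight 1/162
  (Z=3, X=2, U=0, W=3, Y=3) weight 1/162
  (Z=3, X=2, U=1, W=3, Y=2) weight 1/162
  … 1 more
Group by Y:
  weight(Y=2) = 1/54
  weight(Y=3) = 1/27
Total weight = 1/54 + 1/27 = 1/18
P(Y=2 | obs) = 1/54 / 1/18 = 1/3
P(Y=3 | obs) = 1/27 / 1/18 = 2/3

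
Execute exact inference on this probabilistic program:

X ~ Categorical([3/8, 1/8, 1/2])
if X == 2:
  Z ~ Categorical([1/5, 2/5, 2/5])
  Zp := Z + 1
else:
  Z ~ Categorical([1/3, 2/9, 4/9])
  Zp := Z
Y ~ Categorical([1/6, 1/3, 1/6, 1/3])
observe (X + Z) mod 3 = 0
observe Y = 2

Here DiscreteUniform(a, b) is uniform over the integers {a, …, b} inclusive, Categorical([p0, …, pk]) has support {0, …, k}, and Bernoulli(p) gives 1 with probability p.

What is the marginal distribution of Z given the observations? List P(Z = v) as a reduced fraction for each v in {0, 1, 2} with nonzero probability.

P(Z=0) = 45/137, P(Z=1) = 72/137, P(Z=2) = 20/137

Enumerate traces; 3 have nonzero weight after conditioning:
  (X=0, Z=0, Y=2) weight 1/48
  (X=1, Z=2, Y=2) weight 1/108
  (X=2, Z=1, Y=2) weight 1/30
Group by Z:
  weight(Z=0) = 1/48
  weight(Z=1) = 1/30
  weight(Z=2) = 1/108
Total weight = 1/48 + 1/30 + 1/108 = 137/2160
P(Z=0 | obs) = 1/48 / 137/2160 = 45/137
P(Z=1 | obs) = 1/30 / 137/2160 = 72/137
P(Z=2 | obs) = 1/108 / 137/2160 = 20/137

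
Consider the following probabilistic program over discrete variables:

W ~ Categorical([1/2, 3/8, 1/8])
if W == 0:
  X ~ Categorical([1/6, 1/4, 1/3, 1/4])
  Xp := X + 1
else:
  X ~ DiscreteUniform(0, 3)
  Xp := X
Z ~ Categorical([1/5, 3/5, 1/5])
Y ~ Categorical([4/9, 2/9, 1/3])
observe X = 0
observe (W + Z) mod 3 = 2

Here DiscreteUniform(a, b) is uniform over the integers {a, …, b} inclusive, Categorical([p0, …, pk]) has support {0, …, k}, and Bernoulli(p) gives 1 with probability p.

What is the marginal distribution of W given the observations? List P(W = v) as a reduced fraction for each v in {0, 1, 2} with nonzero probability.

Enumerate traces; 9 have nonzero weight after conditioning:
  (W=0, X=0, Z=2, Y=0) weight 1/135
  (W=0, X=0, Z=2, Y=1) weight 1/270
  (W=0, X=0, Z=2, Y=2) weight 1/180
  (W=1, X=0, Z=1, Y=0) weight 1/40
  (W=1, X=0, Z=1, Y=1) weight 1/80
  (W=1, X=0, Z=1, Y=2) weight 3/160
  (W=2, X=0, Z=0, Y=0) weight 1/360
  (W=2, X=0, Z=0, Y=1) weight 1/720
  … 1 more
Group by W:
  weight(W=0) = 1/60
  weight(W=1) = 9/160
  weight(W=2) = 1/160
Total weight = 1/60 + 9/160 + 1/160 = 19/240
P(W=0 | obs) = 1/60 / 19/240 = 4/19
P(W=1 | obs) = 9/160 / 19/240 = 27/38
P(W=2 | obs) = 1/160 / 19/240 = 3/38

P(W=0) = 4/19, P(W=1) = 27/38, P(W=2) = 3/38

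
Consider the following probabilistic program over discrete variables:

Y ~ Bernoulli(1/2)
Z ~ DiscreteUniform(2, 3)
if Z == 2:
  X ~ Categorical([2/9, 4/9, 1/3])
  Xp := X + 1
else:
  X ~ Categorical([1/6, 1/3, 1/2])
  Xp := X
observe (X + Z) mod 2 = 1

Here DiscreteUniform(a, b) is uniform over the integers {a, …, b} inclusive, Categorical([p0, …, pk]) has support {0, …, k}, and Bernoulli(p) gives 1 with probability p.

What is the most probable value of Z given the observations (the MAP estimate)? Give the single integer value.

argmax_v P(Z = v | obs) = 3

Enumerate traces; 6 have nonzero weight after conditioning:
  (Y=0, Z=2, X=1) weight 1/9
  (Y=0, Z=3, X=0) weight 1/24
  (Y=0, Z=3, X=2) weight 1/8
  (Y=1, Z=2, X=1) weight 1/9
  (Y=1, Z=3, X=0) weight 1/24
  (Y=1, Z=3, X=2) weight 1/8
Group by Z:
  weight(Z=2) = 2/9
  weight(Z=3) = 1/3
Total weight = 2/9 + 1/3 = 5/9
P(Z=2 | obs) = 2/9 / 5/9 = 2/5
P(Z=3 | obs) = 1/3 / 5/9 = 3/5
argmax = 3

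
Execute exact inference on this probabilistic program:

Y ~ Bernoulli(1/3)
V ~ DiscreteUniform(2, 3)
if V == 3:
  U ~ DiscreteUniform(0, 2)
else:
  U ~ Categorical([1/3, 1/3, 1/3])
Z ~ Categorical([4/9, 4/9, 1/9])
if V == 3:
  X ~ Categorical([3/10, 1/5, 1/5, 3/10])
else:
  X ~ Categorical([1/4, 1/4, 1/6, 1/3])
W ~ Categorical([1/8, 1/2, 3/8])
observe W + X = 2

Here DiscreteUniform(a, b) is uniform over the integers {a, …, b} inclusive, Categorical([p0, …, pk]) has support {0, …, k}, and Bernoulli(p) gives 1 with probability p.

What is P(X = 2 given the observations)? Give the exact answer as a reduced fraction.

Enumerate traces; 108 have nonzero weight after conditioning:
  (Y=0, V=2, U=0, Z=0, X=0, W=2) weight 1/216
  (Y=0, V=2, U=0, Z=0, X=1, W=1) weight 1/162
  (Y=0, V=2, U=0, Z=0, X=2, W=0) weight 1/972
  (Y=0, V=2, U=0, Z=1, X=0, W=2) weight 1/216
  (Y=0, V=2, U=0, Z=1, X=1, W=1) weight 1/162
  (Y=0, V=2, U=0, Z=1, X=2, W=0) weight 1/972
  (Y=0, V=2, U=0, Z=2, X=0, W=2) weight 1/864
  (Y=0, V=2, U=0, Z=2, X=1, W=1) weight 1/648
  … 100 more
Group by X:
  weight(X=0) = 33/320
  weight(X=1) = 9/80
  weight(X=2) = 11/480
Total weight = 33/320 + 9/80 + 11/480 = 229/960
P(X=0 | obs) = 33/320 / 229/960 = 99/229
P(X=1 | obs) = 9/80 / 229/960 = 108/229
P(X=2 | obs) = 11/480 / 229/960 = 22/229

P(X = 2 | obs) = 22/229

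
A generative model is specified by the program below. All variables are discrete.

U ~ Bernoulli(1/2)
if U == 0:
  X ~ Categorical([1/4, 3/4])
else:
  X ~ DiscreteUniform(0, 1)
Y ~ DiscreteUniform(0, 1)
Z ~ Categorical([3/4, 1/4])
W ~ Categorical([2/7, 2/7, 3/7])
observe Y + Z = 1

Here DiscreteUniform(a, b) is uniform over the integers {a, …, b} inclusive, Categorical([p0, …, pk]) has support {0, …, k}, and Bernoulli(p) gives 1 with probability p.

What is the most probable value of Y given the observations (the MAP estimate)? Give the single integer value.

argmax_v P(Y = v | obs) = 1

Enumerate traces; 24 have nonzero weight after conditioning:
  (U=0, X=0, Y=0, Z=1, W=0) weight 1/224
  (U=0, X=0, Y=0, Z=1, W=1) weight 1/224
  (U=0, X=0, Y=0, Z=1, W=2) weight 3/448
  (U=0, X=0, Y=1, Z=0, W=0) weight 3/224
  (U=0, X=0, Y=1, Z=0, W=1) weight 3/224
  (U=0, X=0, Y=1, Z=0, W=2) weight 9/448
  (U=0, X=1, Y=0, Z=1, W=0) weight 3/224
  (U=0, X=1, Y=0, Z=1, W=1) weight 3/224
  … 16 more
Group by Y:
  weight(Y=0) = 1/8
  weight(Y=1) = 3/8
Total weight = 1/8 + 3/8 = 1/2
P(Y=0 | obs) = 1/8 / 1/2 = 1/4
P(Y=1 | obs) = 3/8 / 1/2 = 3/4
argmax = 1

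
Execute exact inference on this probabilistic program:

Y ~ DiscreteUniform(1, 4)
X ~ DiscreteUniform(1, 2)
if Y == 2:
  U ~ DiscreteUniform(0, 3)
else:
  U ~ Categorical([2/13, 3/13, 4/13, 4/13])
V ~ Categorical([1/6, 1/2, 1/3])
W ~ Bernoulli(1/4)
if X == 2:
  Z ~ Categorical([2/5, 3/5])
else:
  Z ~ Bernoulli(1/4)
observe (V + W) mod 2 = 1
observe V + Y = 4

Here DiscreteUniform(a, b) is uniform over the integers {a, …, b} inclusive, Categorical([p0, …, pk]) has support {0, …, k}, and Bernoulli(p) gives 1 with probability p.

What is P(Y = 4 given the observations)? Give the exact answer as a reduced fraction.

Enumerate traces; 48 have nonzero weight after conditioning:
  (Y=2, X=1, U=0, V=2, W=1, Z=0) weight 1/512
  (Y=2, X=1, U=0, V=2, W=1, Z=1) weight 1/1536
  (Y=2, X=1, U=1, V=2, W=1, Z=0) weight 1/512
  (Y=2, X=1, U=1, V=2, W=1, Z=1) weight 1/1536
  (Y=2, X=1, U=2, V=2, W=1, Z=0) weight 1/512
  (Y=2, X=1, U=2, V=2, W=1, Z=1) weight 1/1536
  (Y=2, X=1, U=3, V=2, W=1, Z=0) weight 1/512
  (Y=2, X=1, U=3, V=2, W=1, Z=1) weight 1/1536
  (Y=3, X=1, U=0, V=1, W=0, Z=0) weight 9/1664
  (Y=4, X=1, U=0, V=0, W=1, Z=0) weight 1/1664
  … 38 more
Group by Y:
  weight(Y=2) = 1/48
  weight(Y=3) = 3/32
  weight(Y=4) = 1/96
Total weight = 1/48 + 3/32 + 1/96 = 1/8
P(Y=2 | obs) = 1/48 / 1/8 = 1/6
P(Y=3 | obs) = 3/32 / 1/8 = 3/4
P(Y=4 | obs) = 1/96 / 1/8 = 1/12

P(Y = 4 | obs) = 1/12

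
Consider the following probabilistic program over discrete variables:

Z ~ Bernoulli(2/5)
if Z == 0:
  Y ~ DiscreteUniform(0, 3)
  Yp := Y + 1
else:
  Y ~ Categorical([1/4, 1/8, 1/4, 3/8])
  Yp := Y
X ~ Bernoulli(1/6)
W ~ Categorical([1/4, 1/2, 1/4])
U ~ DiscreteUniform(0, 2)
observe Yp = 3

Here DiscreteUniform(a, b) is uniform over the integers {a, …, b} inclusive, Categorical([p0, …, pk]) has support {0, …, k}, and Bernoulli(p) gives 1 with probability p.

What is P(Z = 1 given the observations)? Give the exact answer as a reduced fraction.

P(Z = 1 | obs) = 1/2

Enumerate traces; 36 have nonzero weight after conditioning:
  (Z=0, Y=2, X=0, W=0, U=0) weight 1/96
  (Z=0, Y=2, X=0, W=0, U=1) weight 1/96
  (Z=0, Y=2, X=0, W=0, U=2) weight 1/96
  (Z=0, Y=2, X=0, W=1, U=0) weight 1/48
  (Z=0, Y=2, X=0, W=1, U=1) weight 1/48
  (Z=0, Y=2, X=0, W=1, U=2) weight 1/48
  (Z=0, Y=2, X=0, W=2, U=0) weight 1/96
  (Z=0, Y=2, X=0, W=2, U=1) weight 1/96
  (Z=1, Y=3, X=0, W=0, U=0) weight 1/96
  … 27 more
Group by Z:
  weight(Z=0) = 3/20
  weight(Z=1) = 3/20
Total weight = 3/20 + 3/20 = 3/10
P(Z=0 | obs) = 3/20 / 3/10 = 1/2
P(Z=1 | obs) = 3/20 / 3/10 = 1/2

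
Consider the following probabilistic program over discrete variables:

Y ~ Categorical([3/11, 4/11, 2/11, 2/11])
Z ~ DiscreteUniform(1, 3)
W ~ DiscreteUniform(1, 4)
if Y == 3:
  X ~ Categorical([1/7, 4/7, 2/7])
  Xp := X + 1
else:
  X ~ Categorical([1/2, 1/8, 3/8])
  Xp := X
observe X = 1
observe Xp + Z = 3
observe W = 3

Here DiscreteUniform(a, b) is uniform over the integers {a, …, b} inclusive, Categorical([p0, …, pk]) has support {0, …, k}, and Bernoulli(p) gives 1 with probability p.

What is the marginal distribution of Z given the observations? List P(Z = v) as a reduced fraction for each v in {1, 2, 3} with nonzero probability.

P(Z=1) = 64/127, P(Z=2) = 63/127

Enumerate traces; 4 have nonzero weight after conditioning:
  (Y=0, Z=2, W=3, X=1) weight 1/352
  (Y=1, Z=2, W=3, X=1) weight 1/264
  (Y=2, Z=2, W=3, X=1) weight 1/528
  (Y=3, Z=1, W=3, X=1) weight 2/231
Group by Z:
  weight(Z=1) = 2/231
  weight(Z=2) = 3/352
Total weight = 2/231 + 3/352 = 127/7392
P(Z=1 | obs) = 2/231 / 127/7392 = 64/127
P(Z=2 | obs) = 3/352 / 127/7392 = 63/127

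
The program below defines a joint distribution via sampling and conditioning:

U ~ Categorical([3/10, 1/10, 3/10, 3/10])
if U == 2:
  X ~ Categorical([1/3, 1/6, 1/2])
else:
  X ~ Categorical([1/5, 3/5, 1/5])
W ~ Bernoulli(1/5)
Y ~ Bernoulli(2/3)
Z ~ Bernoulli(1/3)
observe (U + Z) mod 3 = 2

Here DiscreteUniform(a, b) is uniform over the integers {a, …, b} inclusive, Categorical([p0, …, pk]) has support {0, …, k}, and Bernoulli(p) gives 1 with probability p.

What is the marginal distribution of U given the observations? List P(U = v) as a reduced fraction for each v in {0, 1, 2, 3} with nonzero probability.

Enumerate traces; 24 have nonzero weight after conditioning:
  (U=1, X=0, W=0, Y=0, Z=1) weight 2/1125
  (U=1, X=0, W=0, Y=1, Z=1) weight 4/1125
  (U=1, X=0, W=1, Y=0, Z=1) weight 1/2250
  (U=1, X=0, W=1, Y=1, Z=1) weight 1/1125
  (U=1, X=1, W=0, Y=0, Z=1) weight 2/375
  (U=1, X=1, W=0, Y=1, Z=1) weight 4/375
  (U=1, X=1, W=1, Y=0, Z=1) weight 1/750
  (U=1, X=1, W=1, Y=1, Z=1) weight 1/375
  (U=2, X=0, W=0, Y=0, Z=0) weight 4/225
  … 15 more
Group by U:
  weight(U=1) = 1/30
  weight(U=2) = 1/5
Total weight = 1/30 + 1/5 = 7/30
P(U=1 | obs) = 1/30 / 7/30 = 1/7
P(U=2 | obs) = 1/5 / 7/30 = 6/7

P(U=1) = 1/7, P(U=2) = 6/7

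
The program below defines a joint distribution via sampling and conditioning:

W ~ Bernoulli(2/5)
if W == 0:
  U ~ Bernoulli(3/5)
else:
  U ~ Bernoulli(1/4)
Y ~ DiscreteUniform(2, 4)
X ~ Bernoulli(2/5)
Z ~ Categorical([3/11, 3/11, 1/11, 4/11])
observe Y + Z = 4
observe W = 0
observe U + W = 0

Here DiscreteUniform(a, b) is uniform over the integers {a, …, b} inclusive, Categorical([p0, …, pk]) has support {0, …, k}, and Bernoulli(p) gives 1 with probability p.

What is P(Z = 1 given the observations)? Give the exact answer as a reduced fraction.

P(Z = 1 | obs) = 3/7

Enumerate traces; 6 have nonzero weight after conditioning:
  (W=0, U=0, Y=2, X=0, Z=2) weight 6/1375
  (W=0, U=0, Y=2, X=1, Z=2) weight 4/1375
  (W=0, U=0, Y=3, X=0, Z=1) weight 18/1375
  (W=0, U=0, Y=3, X=1, Z=1) weight 12/1375
  (W=0, U=0, Y=4, X=0, Z=0) weight 18/1375
  (W=0, U=0, Y=4, X=1, Z=0) weight 12/1375
Group by Z:
  weight(Z=0) = 6/275
  weight(Z=1) = 6/275
  weight(Z=2) = 2/275
Total weight = 6/275 + 6/275 + 2/275 = 14/275
P(Z=0 | obs) = 6/275 / 14/275 = 3/7
P(Z=1 | obs) = 6/275 / 14/275 = 3/7
P(Z=2 | obs) = 2/275 / 14/275 = 1/7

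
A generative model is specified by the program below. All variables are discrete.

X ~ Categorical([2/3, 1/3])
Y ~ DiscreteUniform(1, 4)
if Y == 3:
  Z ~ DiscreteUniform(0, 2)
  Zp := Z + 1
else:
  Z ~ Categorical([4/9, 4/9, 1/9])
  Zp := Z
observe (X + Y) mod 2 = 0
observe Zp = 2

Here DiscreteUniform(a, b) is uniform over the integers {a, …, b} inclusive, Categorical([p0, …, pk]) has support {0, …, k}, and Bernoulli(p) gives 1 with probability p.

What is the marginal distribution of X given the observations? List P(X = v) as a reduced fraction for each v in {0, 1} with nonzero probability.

P(X=0) = 1/2, P(X=1) = 1/2

Enumerate traces; 4 have nonzero weight after conditioning:
  (X=0, Y=2, Z=2) weight 1/54
  (X=0, Y=4, Z=2) weight 1/54
  (X=1, Y=1, Z=2) weight 1/108
  (X=1, Y=3, Z=1) weight 1/36
Group by X:
  weight(X=0) = 1/27
  weight(X=1) = 1/27
Total weight = 1/27 + 1/27 = 2/27
P(X=0 | obs) = 1/27 / 2/27 = 1/2
P(X=1 | obs) = 1/27 / 2/27 = 1/2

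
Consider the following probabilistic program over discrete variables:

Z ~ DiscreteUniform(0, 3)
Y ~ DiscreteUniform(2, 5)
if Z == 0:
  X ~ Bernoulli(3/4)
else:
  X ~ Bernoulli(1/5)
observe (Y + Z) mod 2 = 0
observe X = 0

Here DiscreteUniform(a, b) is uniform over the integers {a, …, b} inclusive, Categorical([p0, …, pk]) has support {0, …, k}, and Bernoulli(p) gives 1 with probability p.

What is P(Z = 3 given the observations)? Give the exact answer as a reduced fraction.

P(Z = 3 | obs) = 16/53

Enumerate traces; 8 have nonzero weight after conditioning:
  (Z=0, Y=2, X=0) weight 1/64
  (Z=0, Y=4, X=0) weight 1/64
  (Z=1, Y=3, X=0) weight 1/20
  (Z=1, Y=5, X=0) weight 1/20
  (Z=2, Y=2, X=0) weight 1/20
  (Z=2, Y=4, X=0) weight 1/20
  (Z=3, Y=3, X=0) weight 1/20
  (Z=3, Y=5, X=0) weight 1/20
Group by Z:
  weight(Z=0) = 1/32
  weight(Z=1) = 1/10
  weight(Z=2) = 1/10
  weight(Z=3) = 1/10
Total weight = 1/32 + 1/10 + 1/10 + 1/10 = 53/160
P(Z=0 | obs) = 1/32 / 53/160 = 5/53
P(Z=1 | obs) = 1/10 / 53/160 = 16/53
P(Z=2 | obs) = 1/10 / 53/160 = 16/53
P(Z=3 | obs) = 1/10 / 53/160 = 16/53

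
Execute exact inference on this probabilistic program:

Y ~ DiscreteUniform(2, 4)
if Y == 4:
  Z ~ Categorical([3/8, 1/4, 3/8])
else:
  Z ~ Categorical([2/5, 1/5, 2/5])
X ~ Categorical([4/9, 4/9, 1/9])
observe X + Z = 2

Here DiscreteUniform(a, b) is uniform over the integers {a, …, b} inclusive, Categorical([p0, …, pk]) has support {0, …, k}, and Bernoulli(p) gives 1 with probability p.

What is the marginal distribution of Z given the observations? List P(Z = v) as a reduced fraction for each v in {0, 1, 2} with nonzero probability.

Enumerate traces; 9 have nonzero weight after conditioning:
  (Y=2, Z=0, X=2) weight 2/135
  (Y=2, Z=1, X=1) weight 4/135
  (Y=2, Z=2, X=0) weight 8/135
  (Y=3, Z=0, X=2) weight 2/135
  (Y=3, Z=1, X=1) weight 4/135
  (Y=3, Z=2, X=0) weight 8/135
  (Y=4, Z=0, X=2) weight 1/72
  (Y=4, Z=1, X=1) weight 1/27
  … 1 more
Group by Z:
  weight(Z=0) = 47/1080
  weight(Z=1) = 13/135
  weight(Z=2) = 47/270
Total weight = 47/1080 + 13/135 + 47/270 = 113/360
P(Z=0 | obs) = 47/1080 / 113/360 = 47/339
P(Z=1 | obs) = 13/135 / 113/360 = 104/339
P(Z=2 | obs) = 47/270 / 113/360 = 188/339

P(Z=0) = 47/339, P(Z=1) = 104/339, P(Z=2) = 188/339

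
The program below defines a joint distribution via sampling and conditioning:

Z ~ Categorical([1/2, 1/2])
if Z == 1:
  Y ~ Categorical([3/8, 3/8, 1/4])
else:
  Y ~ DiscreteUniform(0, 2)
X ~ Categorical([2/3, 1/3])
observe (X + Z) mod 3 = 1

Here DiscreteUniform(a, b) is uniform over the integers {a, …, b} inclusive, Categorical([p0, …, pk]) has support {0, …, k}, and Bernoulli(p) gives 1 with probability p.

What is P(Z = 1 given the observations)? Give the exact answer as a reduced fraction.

P(Z = 1 | obs) = 2/3

Enumerate traces; 6 have nonzero weight after conditioning:
  (Z=0, Y=0, X=1) weight 1/18
  (Z=0, Y=1, X=1) weight 1/18
  (Z=0, Y=2, X=1) weight 1/18
  (Z=1, Y=0, X=0) weight 1/8
  (Z=1, Y=1, X=0) weight 1/8
  (Z=1, Y=2, X=0) weight 1/12
Group by Z:
  weight(Z=0) = 1/6
  weight(Z=1) = 1/3
Total weight = 1/6 + 1/3 = 1/2
P(Z=0 | obs) = 1/6 / 1/2 = 1/3
P(Z=1 | obs) = 1/3 / 1/2 = 2/3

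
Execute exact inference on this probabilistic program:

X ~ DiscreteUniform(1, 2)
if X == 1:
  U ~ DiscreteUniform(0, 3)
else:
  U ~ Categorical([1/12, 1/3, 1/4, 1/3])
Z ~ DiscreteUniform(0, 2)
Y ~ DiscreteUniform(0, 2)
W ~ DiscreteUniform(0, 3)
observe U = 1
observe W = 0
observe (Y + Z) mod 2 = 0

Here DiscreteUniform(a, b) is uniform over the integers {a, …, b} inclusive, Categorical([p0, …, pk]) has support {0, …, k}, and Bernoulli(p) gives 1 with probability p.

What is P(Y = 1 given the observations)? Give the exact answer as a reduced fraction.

P(Y = 1 | obs) = 1/5

Enumerate traces; 10 have nonzero weight after conditioning:
  (X=1, U=1, Z=0, Y=0, W=0) weight 1/288
  (X=1, U=1, Z=0, Y=2, W=0) weight 1/288
  (X=1, U=1, Z=1, Y=1, W=0) weight 1/288
  (X=1, U=1, Z=2, Y=0, W=0) weight 1/288
  (X=1, U=1, Z=2, Y=2, W=0) weight 1/288
  (X=2, U=1, Z=0, Y=0, W=0) weight 1/216
  (X=2, U=1, Z=0, Y=2, W=0) weight 1/216
  (X=2, U=1, Z=1, Y=1, W=0) weight 1/216
  … 2 more
Group by Y:
  weight(Y=0) = 7/432
  weight(Y=1) = 7/864
  weight(Y=2) = 7/432
Total weight = 7/432 + 7/864 + 7/432 = 35/864
P(Y=0 | obs) = 7/432 / 35/864 = 2/5
P(Y=1 | obs) = 7/864 / 35/864 = 1/5
P(Y=2 | obs) = 7/432 / 35/864 = 2/5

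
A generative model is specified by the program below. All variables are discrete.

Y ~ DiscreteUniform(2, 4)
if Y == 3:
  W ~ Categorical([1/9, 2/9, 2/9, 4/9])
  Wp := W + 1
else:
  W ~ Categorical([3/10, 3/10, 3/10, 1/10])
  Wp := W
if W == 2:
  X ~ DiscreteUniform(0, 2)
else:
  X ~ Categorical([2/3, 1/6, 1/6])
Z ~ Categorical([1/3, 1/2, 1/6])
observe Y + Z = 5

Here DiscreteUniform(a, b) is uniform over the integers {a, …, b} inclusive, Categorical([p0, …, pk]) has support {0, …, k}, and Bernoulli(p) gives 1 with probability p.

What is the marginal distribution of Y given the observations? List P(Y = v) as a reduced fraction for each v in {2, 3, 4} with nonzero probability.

P(Y=3) = 1/4, P(Y=4) = 3/4

Enumerate traces; 24 have nonzero weight after conditioning:
  (Y=3, W=0, X=0, Z=2) weight 1/243
  (Y=3, W=0, X=1, Z=2) weight 1/972
  (Y=3, W=0, X=2, Z=2) weight 1/972
  (Y=3, W=1, X=0, Z=2) weight 2/243
  (Y=3, W=1, X=1, Z=2) weight 1/486
  (Y=3, W=1, X=2, Z=2) weight 1/486
  (Y=3, W=2, X=0, Z=2) weight 1/243
  (Y=3, W=2, X=1, Z=2) weight 1/243
  (Y=4, W=0, X=0, Z=1) weight 1/30
  … 15 more
Group by Y:
  weight(Y=3) = 1/18
  weight(Y=4) = 1/6
Total weight = 1/18 + 1/6 = 2/9
P(Y=3 | obs) = 1/18 / 2/9 = 1/4
P(Y=4 | obs) = 1/6 / 2/9 = 3/4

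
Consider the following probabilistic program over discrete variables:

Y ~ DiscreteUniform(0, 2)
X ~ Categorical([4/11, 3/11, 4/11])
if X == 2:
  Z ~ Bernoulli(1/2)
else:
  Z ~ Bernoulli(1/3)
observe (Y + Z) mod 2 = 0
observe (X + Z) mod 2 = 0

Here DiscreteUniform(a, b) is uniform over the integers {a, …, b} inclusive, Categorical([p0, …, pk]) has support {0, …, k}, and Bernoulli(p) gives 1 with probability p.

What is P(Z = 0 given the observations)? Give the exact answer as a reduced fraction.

Enumerate traces; 5 have nonzero weight after conditioning:
  (Y=0, X=0, Z=0) weight 8/99
  (Y=0, X=2, Z=0) weight 2/33
  (Y=1, X=1, Z=1) weight 1/33
  (Y=2, X=0, Z=0) weight 8/99
  (Y=2, X=2, Z=0) weight 2/33
Group by Z:
  weight(Z=0) = 28/99
  weight(Z=1) = 1/33
Total weight = 28/99 + 1/33 = 31/99
P(Z=0 | obs) = 28/99 / 31/99 = 28/31
P(Z=1 | obs) = 1/33 / 31/99 = 3/31

P(Z = 0 | obs) = 28/31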